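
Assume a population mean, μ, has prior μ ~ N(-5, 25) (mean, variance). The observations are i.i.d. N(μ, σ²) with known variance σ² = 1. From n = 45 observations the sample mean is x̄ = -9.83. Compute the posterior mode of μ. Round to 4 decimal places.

μ̂_MAP = -9.8257

n = 45, x̄ = -9.83.
For a Normal prior and Normal likelihood with known variance, the posterior is Normal; its mode equals its mean, the precision-weighted average.
Prior precision 1/σ₀² = 1/25 = 0.04; data precision n/σ² = 45/1 = 45.
μ̂ = (0.04·(-5) + 45·(-9.83)) / (0.04 + 45) = (-442.55)/45.04 = -44255/4504 ≈ -9.8257.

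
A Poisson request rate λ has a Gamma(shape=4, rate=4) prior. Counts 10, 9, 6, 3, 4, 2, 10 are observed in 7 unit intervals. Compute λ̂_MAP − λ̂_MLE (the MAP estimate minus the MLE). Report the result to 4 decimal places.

Σxᵢ = 44. Posterior is Gamma(48, 11); MAP = (48−1)/11 = 47/11 ≈ 4.27273.
MLE = x̄ = 44/7 ≈ 6.28571.
Difference = 47/11 − 44/7 = -155/77 ≈ -2.0130.

MAP − MLE = -2.0130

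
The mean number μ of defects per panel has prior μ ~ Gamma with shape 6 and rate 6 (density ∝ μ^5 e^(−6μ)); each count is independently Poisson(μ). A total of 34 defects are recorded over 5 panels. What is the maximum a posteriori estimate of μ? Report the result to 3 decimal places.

Σxᵢ = 34, n = 5.
Posterior ∝ μ^5e^(−6μ) · μ^34e^(−5μ) = μ^39e^(−11μ), i.e. Gamma(shape=40, rate=11).
The mode of a Gamma(a, b) with a ≥ 1 (shape–rate) is (a−1)/b = 39/11 ≈ 3.545.

μ̂_MAP = 3.545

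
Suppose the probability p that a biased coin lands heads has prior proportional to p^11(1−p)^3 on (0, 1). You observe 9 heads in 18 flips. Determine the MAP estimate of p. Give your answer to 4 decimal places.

The prior density ∝ p^11(1−p)^3 is the kernel of Beta(12, 4).
Data: 9 successes in 18 trials. The binomial likelihood contributes p^9(1−p)^9, so the posterior is Beta(12+9, 4+9) = Beta(21, 13).
For Beta(a, b) with a, b > 1 the mode is (a−1)/(a+b−2) = 20/32 ≈ 0.6250.

p̂_MAP = 0.6250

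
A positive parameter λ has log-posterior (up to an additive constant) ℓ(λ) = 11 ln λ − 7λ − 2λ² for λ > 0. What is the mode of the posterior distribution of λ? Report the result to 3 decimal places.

λ̂_MAP = 1.000

ℓ'(λ) = 11/λ − 7 − 4λ. Setting this to zero and multiplying by λ: 4λ² + 7λ − 11 = 0.
λ = (−7 + √(7² + 4·4·11)) / (2·4) = (−7 + √225) / 8 = (−7 + 15)/8 = 1.
ℓ''(λ) = −11/λ² − 4 < 0, confirming a maximum.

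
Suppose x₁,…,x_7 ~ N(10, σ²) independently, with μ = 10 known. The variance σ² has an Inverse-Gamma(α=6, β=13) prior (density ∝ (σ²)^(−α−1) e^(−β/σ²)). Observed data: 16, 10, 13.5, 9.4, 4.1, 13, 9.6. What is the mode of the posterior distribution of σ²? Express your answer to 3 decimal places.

Sum of squared deviations about the known mean: SS = (16−10)² + (10−10)² + (13.5−10)² + (9.4−10)² + (4.1−10)² + (13−10)² + (9.6−10)² = 92.58.
The Normal likelihood contributes (σ²)^(−n/2) exp(−SS/(2σ²)), so the posterior is Inverse-Gamma(α + n/2, β + SS/2) = Inverse-Gamma(9.5, 59.29).
The mode of Inverse-Gamma(a, b) is b/(a+1) = 59.29/10.5 ≈ 5.647.

σ̂²_MAP = 5.647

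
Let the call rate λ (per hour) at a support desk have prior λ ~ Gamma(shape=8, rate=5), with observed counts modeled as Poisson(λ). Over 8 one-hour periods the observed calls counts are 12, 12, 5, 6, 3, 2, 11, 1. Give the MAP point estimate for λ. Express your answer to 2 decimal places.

λ̂_MAP = 4.54

Σxᵢ = 12+12+5+6+3+2+11+1 = 52, with n = 8.
Posterior ∝ λ^7e^(−5λ) · λ^52e^(−8λ) = λ^59e^(−13λ), i.e. Gamma(shape=60, rate=13).
The mode of a Gamma(a, b) with a ≥ 1 (shape–rate) is (a−1)/b = 59/13 ≈ 4.54.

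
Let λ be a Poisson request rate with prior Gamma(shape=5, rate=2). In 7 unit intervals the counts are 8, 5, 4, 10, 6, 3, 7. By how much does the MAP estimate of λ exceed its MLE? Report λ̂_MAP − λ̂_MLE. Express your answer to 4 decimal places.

Σxᵢ = 43. Posterior is Gamma(48, 9); MAP = (48−1)/9 = 47/9 ≈ 5.22222.
MLE = x̄ = 43/7 ≈ 6.14286.
Difference = 47/9 − 43/7 = -58/63 ≈ -0.9206.

MAP − MLE = -0.9206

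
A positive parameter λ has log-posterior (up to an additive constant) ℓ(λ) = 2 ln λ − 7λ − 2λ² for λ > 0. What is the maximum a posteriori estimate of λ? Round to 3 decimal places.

ℓ'(λ) = 2/λ − 7 − 4λ. Setting this to zero and multiplying by λ: 4λ² + 7λ − 2 = 0.
λ = (−7 + √(7² + 4·4·2)) / (2·4) = (−7 + √81) / 8 = (−7 + 9)/8 = 1/4.
ℓ''(λ) = −2/λ² − 4 < 0, confirming a maximum.

λ̂_MAP = 0.250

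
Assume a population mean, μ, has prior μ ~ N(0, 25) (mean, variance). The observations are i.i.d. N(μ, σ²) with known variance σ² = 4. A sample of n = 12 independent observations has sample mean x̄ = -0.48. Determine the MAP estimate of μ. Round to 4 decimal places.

n = 12, x̄ = -0.48.
For a Normal prior and Normal likelihood with known variance, the posterior is Normal; its mode equals its mean, the precision-weighted average.
Prior precision 1/σ₀² = 1/25 = 0.04; data precision n/σ² = 12/4 = 3.
μ̂ = (0.04·0 + 3·(-0.48)) / (0.04 + 3) = (-1.44)/3.04 = -9/19 ≈ -0.4737.

μ̂_MAP = -0.4737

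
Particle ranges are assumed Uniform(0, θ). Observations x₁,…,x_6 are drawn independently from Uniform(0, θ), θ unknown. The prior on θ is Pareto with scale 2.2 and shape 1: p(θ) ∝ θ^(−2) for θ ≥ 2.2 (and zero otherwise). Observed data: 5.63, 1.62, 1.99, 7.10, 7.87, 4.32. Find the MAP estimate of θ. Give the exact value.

The Uniform(0, θ) likelihood is θ^(−n) for θ ≥ max(xᵢ), zero otherwise. Here max(xᵢ) = 7.87.
Posterior ∝ θ^(−2) · θ^(−6) = θ^(−8) on θ ≥ max(2.2, 7.87) = 7.87.
This density is strictly decreasing in θ, so the posterior mode lies at the lower boundary of the support.

θ̂_MAP = 7.87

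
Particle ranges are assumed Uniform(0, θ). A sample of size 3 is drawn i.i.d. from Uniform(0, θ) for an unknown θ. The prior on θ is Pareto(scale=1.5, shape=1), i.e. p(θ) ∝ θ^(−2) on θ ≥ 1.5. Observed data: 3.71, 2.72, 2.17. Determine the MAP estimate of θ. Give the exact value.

The Uniform(0, θ) likelihood is θ^(−n) for θ ≥ max(xᵢ), zero otherwise. Here max(xᵢ) = 3.71.
Posterior ∝ θ^(−2) · θ^(−3) = θ^(−5) on θ ≥ max(1.5, 3.71) = 3.71.
This density is strictly decreasing in θ, so the posterior mode lies at the lower boundary of the support.

θ̂_MAP = 3.71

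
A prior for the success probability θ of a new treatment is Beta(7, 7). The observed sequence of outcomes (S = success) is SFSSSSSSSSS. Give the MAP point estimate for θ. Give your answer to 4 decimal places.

Prior: Beta(7, 7).
Data: 10 successes in 11 trials (from the sequence). The binomial likelihood contributes θ^10(1−θ)^1, so the posterior is Beta(7+10, 7+1) = Beta(17, 8).
For Beta(a, b) with a, b > 1 the mode is (a−1)/(a+b−2) = 16/23 ≈ 0.6957.

θ̂_MAP = 0.6957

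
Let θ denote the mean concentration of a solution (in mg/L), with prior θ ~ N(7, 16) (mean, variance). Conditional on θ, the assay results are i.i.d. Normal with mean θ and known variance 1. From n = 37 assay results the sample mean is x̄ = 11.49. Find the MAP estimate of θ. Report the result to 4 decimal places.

θ̂_MAP = 11.4824

n = 37, x̄ = 11.49.
For a Normal prior and Normal likelihood with known variance, the posterior is Normal; its mode equals its mean, the precision-weighted average.
Prior precision 1/σ₀² = 1/16 = 0.0625; data precision n/σ² = 37/1 = 37.
θ̂ = (0.0625·7 + 37·11.49) / (0.0625 + 37) = 425.5675/37.0625 = 170227/14825 ≈ 11.4824.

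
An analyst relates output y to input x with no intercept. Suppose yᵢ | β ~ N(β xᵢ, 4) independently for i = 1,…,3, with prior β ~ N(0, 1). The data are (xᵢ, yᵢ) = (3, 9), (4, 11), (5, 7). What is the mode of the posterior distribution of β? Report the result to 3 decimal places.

β̂_MAP = 1.963

log p(β | y) = −Σ(yᵢ − βxᵢ)²/(2·4) − β²/(2·1) + const.
Setting the derivative to zero: Σxᵢ(yᵢ − βxᵢ)/4 − β/1 = 0, so β = Σxᵢyᵢ / (Σxᵢ² + σ²/τ²).
Σxᵢyᵢ = 3·9 + 4·11 + 5·7 = 106; Σxᵢ² = 50; σ²/τ² = 4.
β̂_MAP = 106 / (50 + 4) = 106/54 ≈ 1.963.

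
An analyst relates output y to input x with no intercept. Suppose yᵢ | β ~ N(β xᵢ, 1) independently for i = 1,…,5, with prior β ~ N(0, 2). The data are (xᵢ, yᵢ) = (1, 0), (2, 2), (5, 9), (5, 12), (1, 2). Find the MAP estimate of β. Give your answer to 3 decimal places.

log p(β | y) = −Σ(yᵢ − βxᵢ)²/(2·1) − β²/(2·2) + const.
Setting the derivative to zero: Σxᵢ(yᵢ − βxᵢ)/1 − β/2 = 0, so β = Σxᵢyᵢ / (Σxᵢ² + σ²/τ²).
Σxᵢyᵢ = 1·0 + 2·2 + 5·9 + 5·12 + 1·2 = 111; Σxᵢ² = 56; σ²/τ² = 0.5.
β̂_MAP = 111 / (56 + 0.5) = 111/56.5 ≈ 1.965.

β̂_MAP = 1.965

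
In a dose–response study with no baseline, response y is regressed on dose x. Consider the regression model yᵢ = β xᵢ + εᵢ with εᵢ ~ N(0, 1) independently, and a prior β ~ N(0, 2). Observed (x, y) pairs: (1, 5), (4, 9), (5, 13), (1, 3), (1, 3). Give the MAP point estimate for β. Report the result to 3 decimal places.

β̂_MAP = 2.517

log p(β | y) = −Σ(yᵢ − βxᵢ)²/(2·1) − β²/(2·2) + const.
Setting the derivative to zero: Σxᵢ(yᵢ − βxᵢ)/1 − β/2 = 0, so β = Σxᵢyᵢ / (Σxᵢ² + σ²/τ²).
Σxᵢyᵢ = 1·5 + 4·9 + 5·13 + 1·3 + 1·3 = 112; Σxᵢ² = 44; σ²/τ² = 0.5.
β̂_MAP = 112 / (44 + 0.5) = 112/44.5 ≈ 2.517.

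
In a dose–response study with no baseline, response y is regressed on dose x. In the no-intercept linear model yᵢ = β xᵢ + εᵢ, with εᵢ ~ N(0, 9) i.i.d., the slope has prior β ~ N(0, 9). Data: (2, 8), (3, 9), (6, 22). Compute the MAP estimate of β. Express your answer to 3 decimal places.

β̂_MAP = 3.500

log p(β | y) = −Σ(yᵢ − βxᵢ)²/(2·9) − β²/(2·9) + const.
Setting the derivative to zero: Σxᵢ(yᵢ − βxᵢ)/9 − β/9 = 0, so β = Σxᵢyᵢ / (Σxᵢ² + σ²/τ²).
Σxᵢyᵢ = 2·8 + 3·9 + 6·22 = 175; Σxᵢ² = 49; σ²/τ² = 1.
β̂_MAP = 175 / (49 + 1) = 175/50 ≈ 3.500.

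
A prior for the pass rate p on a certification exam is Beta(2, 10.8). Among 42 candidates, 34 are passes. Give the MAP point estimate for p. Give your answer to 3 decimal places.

Prior: Beta(2, 10.8).
Data: 34 successes in 42 trials. The binomial likelihood contributes p^34(1−p)^8, so the posterior is Beta(2+34, 10.8+8) = Beta(36, 18.8).
For Beta(a, b) with a, b > 1 the mode is (a−1)/(a+b−2) = 35/52.8 ≈ 0.663.

p̂_MAP = 0.663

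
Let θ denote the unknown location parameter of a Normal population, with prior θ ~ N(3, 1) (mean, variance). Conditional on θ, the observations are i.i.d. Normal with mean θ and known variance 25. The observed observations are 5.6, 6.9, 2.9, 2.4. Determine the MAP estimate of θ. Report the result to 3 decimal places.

n = 4; x̄ = (5.6 + 6.9 + 2.9 + 2.4)/4 = 17.8/4 = 4.45.
For a Normal prior and Normal likelihood with known variance, the posterior is Normal; its mode equals its mean, the precision-weighted average.
Prior precision 1/σ₀² = 1/1 = 1; data precision n/σ² = 4/25 = 0.16.
θ̂ = (1·3 + 0.16·4.45) / (1 + 0.16) = 3.712/1.16 = 3.200.

θ̂_MAP = 3.200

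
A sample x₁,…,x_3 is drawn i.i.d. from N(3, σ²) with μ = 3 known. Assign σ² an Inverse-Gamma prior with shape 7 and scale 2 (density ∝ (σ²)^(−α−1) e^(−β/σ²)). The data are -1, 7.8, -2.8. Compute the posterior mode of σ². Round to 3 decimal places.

Sum of squared deviations about the known mean: SS = (-1−3)² + (7.8−3)² + (-2.8−3)² = 72.68.
The Normal likelihood contributes (σ²)^(−n/2) exp(−SS/(2σ²)), so the posterior is Inverse-Gamma(α + n/2, β + SS/2) = Inverse-Gamma(8.5, 38.34).
The mode of Inverse-Gamma(a, b) is b/(a+1) = 38.34/9.5 ≈ 4.036.

σ̂²_MAP = 4.036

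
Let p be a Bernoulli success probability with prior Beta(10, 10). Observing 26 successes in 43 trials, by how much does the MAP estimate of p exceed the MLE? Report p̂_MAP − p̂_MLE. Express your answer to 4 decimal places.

Posterior is Beta(36, 27); MAP = (36−1)/(63−2) = 35/61 ≈ 0.57377.
MLE ignores the prior: p̂_MLE = k/n = 26/43 ≈ 0.60465.
Difference = 35/61 − 26/43 = -81/2623 ≈ -0.0309.

MAP − MLE = -0.0309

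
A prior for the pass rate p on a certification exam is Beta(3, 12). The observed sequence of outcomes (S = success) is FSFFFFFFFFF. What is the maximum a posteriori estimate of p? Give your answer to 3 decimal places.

p̂_MAP = 0.125

Prior: Beta(3, 12).
Data: 1 success in 11 trials (from the sequence). The binomial likelihood contributes p(1−p)^10, so the posterior is Beta(3+1, 12+10) = Beta(4, 22).
For Beta(a, b) with a, b > 1 the mode is (a−1)/(a+b−2) = 3/24 ≈ 0.125.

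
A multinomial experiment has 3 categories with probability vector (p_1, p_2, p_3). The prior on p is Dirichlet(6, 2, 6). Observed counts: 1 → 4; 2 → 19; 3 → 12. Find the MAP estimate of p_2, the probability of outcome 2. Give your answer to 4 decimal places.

The posterior is Dirichlet(αᵢ + nᵢ) = Dirichlet(10, 21, 18).
For a Dirichlet(a₁,…,a_K) with all aᵢ > 1, the mode has j-th component (aⱼ − 1)/(Σaᵢ − K).
Here Σaᵢ = 49 and K = 3, so p_2 = (21 − 1)/(49 − 3) = 20/46 ≈ 0.4348.

MAP estimate: 0.4348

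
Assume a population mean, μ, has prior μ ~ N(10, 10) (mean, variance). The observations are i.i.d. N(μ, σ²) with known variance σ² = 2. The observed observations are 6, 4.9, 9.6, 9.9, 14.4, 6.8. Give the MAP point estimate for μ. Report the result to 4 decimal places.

μ̂_MAP = 8.6452

n = 6; x̄ = (6 + 4.9 + 9.6 + 9.9 + 14.4 + 6.8)/6 = 51.6/6 = 8.6.
For a Normal prior and Normal likelihood with known variance, the posterior is Normal; its mode equals its mean, the precision-weighted average.
Prior precision 1/σ₀² = 1/10 = 0.1; data precision n/σ² = 6/2 = 3.
μ̂ = (0.1·10 + 3·8.6) / (0.1 + 3) = 26.8/3.1 = 268/31 ≈ 8.6452.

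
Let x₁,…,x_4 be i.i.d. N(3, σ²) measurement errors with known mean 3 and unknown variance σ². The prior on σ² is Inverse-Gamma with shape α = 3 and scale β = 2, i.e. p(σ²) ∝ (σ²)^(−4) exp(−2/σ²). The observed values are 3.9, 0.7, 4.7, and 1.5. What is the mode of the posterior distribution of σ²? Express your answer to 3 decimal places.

σ̂²_MAP = 1.270

Sum of squared deviations about the known mean: SS = (3.9−3)² + (0.7−3)² + (4.7−3)² + (1.5−3)² = 11.24.
The Normal likelihood contributes (σ²)^(−n/2) exp(−SS/(2σ²)), so the posterior is Inverse-Gamma(α + n/2, β + SS/2) = Inverse-Gamma(5, 7.62).
The mode of Inverse-Gamma(a, b) is b/(a+1) = 7.62/6 ≈ 1.270.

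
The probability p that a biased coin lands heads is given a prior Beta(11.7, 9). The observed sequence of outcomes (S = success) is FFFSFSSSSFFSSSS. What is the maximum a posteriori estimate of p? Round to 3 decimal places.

Prior: Beta(11.7, 9).
Data: 9 successes in 15 trials (from the sequence). The binomial likelihood contributes p^9(1−p)^6, so the posterior is Beta(11.7+9, 9+6) = Beta(20.7, 15).
For Beta(a, b) with a, b > 1 the mode is (a−1)/(a+b−2) = 19.7/33.7 ≈ 0.585.

p̂_MAP = 0.585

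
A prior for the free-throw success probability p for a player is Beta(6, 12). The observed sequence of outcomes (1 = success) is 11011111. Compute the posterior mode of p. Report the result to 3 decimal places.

Prior: Beta(6, 12).
Data: 7 successes in 8 trials (from the sequence). The binomial likelihood contributes p^7(1−p)^1, so the posterior is Beta(6+7, 12+1) = Beta(13, 13).
For Beta(a, b) with a, b > 1 the mode is (a−1)/(a+b−2) = 12/24 ≈ 0.500.

p̂_MAP = 0.500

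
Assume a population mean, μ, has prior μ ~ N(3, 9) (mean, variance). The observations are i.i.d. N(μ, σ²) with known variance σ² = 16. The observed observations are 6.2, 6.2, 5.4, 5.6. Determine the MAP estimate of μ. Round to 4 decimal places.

μ̂_MAP = 4.9731

n = 4; x̄ = (6.2 + 6.2 + 5.4 + 5.6)/4 = 23.4/4 = 5.85.
For a Normal prior and Normal likelihood with known variance, the posterior is Normal; its mode equals its mean, the precision-weighted average.
Prior precision 1/σ₀² = 1/9; data precision n/σ² = 4/16 = 0.25.
μ̂ = ((1/9)·3 + 0.25·5.85) / (1/9 + 0.25) = (431/240)/(13/36) = 1293/260 ≈ 4.9731.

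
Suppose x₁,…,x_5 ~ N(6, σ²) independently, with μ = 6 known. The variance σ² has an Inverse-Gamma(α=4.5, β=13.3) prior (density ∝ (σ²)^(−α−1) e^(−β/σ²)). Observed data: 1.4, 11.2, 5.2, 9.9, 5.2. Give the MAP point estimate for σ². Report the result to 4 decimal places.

Sum of squared deviations about the known mean: SS = (1.4−6)² + (11.2−6)² + (5.2−6)² + (9.9−6)² + (5.2−6)² = 64.69.
The Normal likelihood contributes (σ²)^(−n/2) exp(−SS/(2σ²)), so the posterior is Inverse-Gamma(α + n/2, β + SS/2) = Inverse-Gamma(7, 45.645).
The mode of Inverse-Gamma(a, b) is b/(a+1) = 45.645/8 ≈ 5.7056.

σ̂²_MAP = 5.7056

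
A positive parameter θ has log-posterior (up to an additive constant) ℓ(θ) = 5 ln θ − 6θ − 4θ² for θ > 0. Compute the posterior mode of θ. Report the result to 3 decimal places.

ℓ'(θ) = 5/θ − 6 − 8θ. Setting this to zero and multiplying by θ: 8θ² + 6θ − 5 = 0.
θ = (−6 + √(6² + 4·8·5)) / (2·8) = (−6 + √196) / 16 = (−6 + 14)/16 = 1/2.
ℓ''(θ) = −5/θ² − 8 < 0, confirming a maximum.

θ̂_MAP = 0.500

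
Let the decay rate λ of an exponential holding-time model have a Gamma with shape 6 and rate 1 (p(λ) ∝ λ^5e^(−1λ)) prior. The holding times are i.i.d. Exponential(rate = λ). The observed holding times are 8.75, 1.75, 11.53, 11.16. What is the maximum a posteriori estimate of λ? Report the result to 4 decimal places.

The Exponential(rate=λ) likelihood is ∝ λ^n e^(−λΣtᵢ). Here n = 4 and Σtᵢ = 8.75 + 1.75 + 11.53 + 11.16 = 33.19.
Posterior ∝ λ^5e^(−1λ) · λ^4e^(−33.19λ) = λ^9e^(−34.19λ), i.e. Gamma(10, 34.19).
Mode = (a−1)/b = 9/34.19 ≈ 0.2632.

λ̂_MAP = 0.2632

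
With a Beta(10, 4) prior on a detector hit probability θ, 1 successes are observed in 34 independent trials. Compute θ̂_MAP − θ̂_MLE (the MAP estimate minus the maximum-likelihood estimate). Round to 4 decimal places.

MAP − MLE = 0.1880

Posterior is Beta(11, 37); MAP = (11−1)/(48−2) = 10/46 ≈ 0.21739.
MLE ignores the prior: θ̂_MLE = k/n = 1/34 ≈ 0.02941.
Difference = 10/46 − 1/34 = 147/782 ≈ 0.1880.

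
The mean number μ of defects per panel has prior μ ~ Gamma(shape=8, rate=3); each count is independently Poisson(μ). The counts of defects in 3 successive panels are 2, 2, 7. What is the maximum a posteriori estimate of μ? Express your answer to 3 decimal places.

μ̂_MAP = 3.000

Σxᵢ = 2+2+7 = 11, with n = 3.
Posterior ∝ μ^7e^(−3μ) · μ^11e^(−3μ) = μ^18e^(−6μ), i.e. Gamma(shape=19, rate=6).
The mode of a Gamma(a, b) with a ≥ 1 (shape–rate) is (a−1)/b = 18/6 ≈ 3.000.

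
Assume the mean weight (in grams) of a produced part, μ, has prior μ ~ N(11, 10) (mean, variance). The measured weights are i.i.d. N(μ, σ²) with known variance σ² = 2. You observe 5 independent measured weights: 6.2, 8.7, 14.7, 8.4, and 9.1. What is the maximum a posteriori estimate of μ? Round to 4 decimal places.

μ̂_MAP = 9.4808

n = 5; x̄ = (6.2 + 8.7 + 14.7 + 8.4 + 9.1)/5 = 47.1/5 = 9.42.
For a Normal prior and Normal likelihood with known variance, the posterior is Normal; its mode equals its mean, the precision-weighted average.
Prior precision 1/σ₀² = 1/10 = 0.1; data precision n/σ² = 5/2 = 2.5.
μ̂ = (0.1·11 + 2.5·9.42) / (0.1 + 2.5) = 24.65/2.6 = 493/52 ≈ 9.4808.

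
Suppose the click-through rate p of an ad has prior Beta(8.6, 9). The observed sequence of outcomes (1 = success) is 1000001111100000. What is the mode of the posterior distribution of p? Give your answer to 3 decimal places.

p̂_MAP = 0.430

Prior: Beta(8.6, 9).
Data: 6 successes in 16 trials (from the sequence). The binomial likelihood contributes p^6(1−p)^10, so the posterior is Beta(8.6+6, 9+10) = Beta(14.6, 19).
For Beta(a, b) with a, b > 1 the mode is (a−1)/(a+b−2) = 13.6/31.6 ≈ 0.430.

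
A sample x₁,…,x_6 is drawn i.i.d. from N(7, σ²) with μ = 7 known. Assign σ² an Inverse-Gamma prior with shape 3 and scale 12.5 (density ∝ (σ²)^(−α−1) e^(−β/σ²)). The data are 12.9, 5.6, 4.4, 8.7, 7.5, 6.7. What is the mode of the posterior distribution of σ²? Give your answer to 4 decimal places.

Sum of squared deviations about the known mean: SS = (12.9−7)² + (5.6−7)² + (4.4−7)² + (8.7−7)² + (7.5−7)² + (6.7−7)² = 46.76.
The Normal likelihood contributes (σ²)^(−n/2) exp(−SS/(2σ²)), so the posterior is Inverse-Gamma(α + n/2, β + SS/2) = Inverse-Gamma(6, 35.88).
The mode of Inverse-Gamma(a, b) is b/(a+1) = 35.88/7 ≈ 5.1257.

σ̂²_MAP = 5.1257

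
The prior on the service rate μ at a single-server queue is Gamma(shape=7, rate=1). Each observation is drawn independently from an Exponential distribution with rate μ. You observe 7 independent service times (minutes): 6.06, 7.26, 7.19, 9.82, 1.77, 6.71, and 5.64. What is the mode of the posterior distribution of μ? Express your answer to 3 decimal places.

The Exponential(rate=μ) likelihood is ∝ μ^n e^(−μΣtᵢ). Here n = 7 and Σtᵢ = 6.06 + 7.26 + 7.19 + 9.82 + 1.77 + 6.71 + 5.64 = 44.45.
Posterior ∝ μ^6e^(−1μ) · μ^7e^(−44.45μ) = μ^13e^(−45.45μ), i.e. Gamma(14, 45.45).
Mode = (a−1)/b = 13/45.45 ≈ 0.286.

μ̂_MAP = 0.286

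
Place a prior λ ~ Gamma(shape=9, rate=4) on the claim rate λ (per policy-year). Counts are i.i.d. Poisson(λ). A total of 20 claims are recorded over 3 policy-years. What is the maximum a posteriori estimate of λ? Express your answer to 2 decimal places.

Σxᵢ = 20, n = 3.
Posterior ∝ λ^8e^(−4λ) · λ^20e^(−3λ) = λ^28e^(−7λ), i.e. Gamma(shape=29, rate=7).
The mode of a Gamma(a, b) with a ≥ 1 (shape–rate) is (a−1)/b = 28/7 ≈ 4.00.

λ̂_MAP = 4.00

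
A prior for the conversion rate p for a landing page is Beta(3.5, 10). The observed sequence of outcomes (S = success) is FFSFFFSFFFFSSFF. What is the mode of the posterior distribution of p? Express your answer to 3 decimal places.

Prior: Beta(3.5, 10).
Data: 4 successes in 15 trials (from the sequence). The binomial likelihood contributes p^4(1−p)^11, so the posterior is Beta(3.5+4, 10+11) = Beta(7.5, 21).
For Beta(a, b) with a, b > 1 the mode is (a−1)/(a+b−2) = 6.5/26.5 ≈ 0.245.

p̂_MAP = 0.245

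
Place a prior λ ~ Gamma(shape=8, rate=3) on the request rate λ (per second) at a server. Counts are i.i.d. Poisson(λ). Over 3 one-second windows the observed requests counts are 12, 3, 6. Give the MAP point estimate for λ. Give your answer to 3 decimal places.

Σxᵢ = 12+3+6 = 21, with n = 3.
Posterior ∝ λ^7e^(−3λ) · λ^21e^(−3λ) = λ^28e^(−6λ), i.e. Gamma(shape=29, rate=6).
The mode of a Gamma(a, b) with a ≥ 1 (shape–rate) is (a−1)/b = 28/6 ≈ 4.667.

λ̂_MAP = 4.667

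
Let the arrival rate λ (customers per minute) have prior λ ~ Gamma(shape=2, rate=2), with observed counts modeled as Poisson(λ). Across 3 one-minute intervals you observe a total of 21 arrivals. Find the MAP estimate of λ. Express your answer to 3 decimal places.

Σxᵢ = 21, n = 3.
Posterior ∝ λe^(−2λ) · λ^21e^(−3λ) = λ^22e^(−5λ), i.e. Gamma(shape=23, rate=5).
The mode of a Gamma(a, b) with a ≥ 1 (shape–rate) is (a−1)/b = 22/5 ≈ 4.400.

λ̂_MAP = 4.400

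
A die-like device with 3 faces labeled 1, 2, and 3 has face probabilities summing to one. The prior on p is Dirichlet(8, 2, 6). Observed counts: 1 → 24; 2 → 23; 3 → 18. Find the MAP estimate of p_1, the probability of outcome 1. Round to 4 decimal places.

MAP estimate: 0.3974

The posterior is Dirichlet(αᵢ + nᵢ) = Dirichlet(32, 25, 24).
For a Dirichlet(a₁,…,a_K) with all aᵢ > 1, the mode has j-th component (aⱼ − 1)/(Σaᵢ − K).
Here Σaᵢ = 81 and K = 3, so p_1 = (32 − 1)/(81 − 3) = 31/78 ≈ 0.3974.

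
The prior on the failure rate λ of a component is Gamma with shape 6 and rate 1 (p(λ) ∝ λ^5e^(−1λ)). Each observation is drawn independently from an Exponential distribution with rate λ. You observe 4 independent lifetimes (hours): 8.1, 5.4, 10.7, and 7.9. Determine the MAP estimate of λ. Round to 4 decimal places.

The Exponential(rate=λ) likelihood is ∝ λ^n e^(−λΣtᵢ). Here n = 4 and Σtᵢ = 8.1 + 5.4 + 10.7 + 7.9 = 32.1.
Posterior ∝ λ^5e^(−1λ) · λ^4e^(−32.1λ) = λ^9e^(−33.1λ), i.e. Gamma(10, 33.1).
Mode = (a−1)/b = 9/33.1 ≈ 0.2719.

λ̂_MAP = 0.2719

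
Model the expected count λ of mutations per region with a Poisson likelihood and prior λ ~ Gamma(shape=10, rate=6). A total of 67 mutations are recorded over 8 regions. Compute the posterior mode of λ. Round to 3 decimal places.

Σxᵢ = 67, n = 8.
Posterior ∝ λ^9e^(−6λ) · λ^67e^(−8λ) = λ^76e^(−14λ), i.e. Gamma(shape=77, rate=14).
The mode of a Gamma(a, b) with a ≥ 1 (shape–rate) is (a−1)/b = 76/14 ≈ 5.429.

λ̂_MAP = 5.429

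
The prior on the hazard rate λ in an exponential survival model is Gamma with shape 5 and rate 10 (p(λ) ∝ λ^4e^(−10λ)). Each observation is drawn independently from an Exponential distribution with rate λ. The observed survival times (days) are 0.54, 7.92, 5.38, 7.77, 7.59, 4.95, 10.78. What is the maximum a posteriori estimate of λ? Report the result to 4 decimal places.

λ̂_MAP = 0.2003

The Exponential(rate=λ) likelihood is ∝ λ^n e^(−λΣtᵢ). Here n = 7 and Σtᵢ = 0.54 + 7.92 + 5.38 + 7.77 + 7.59 + 4.95 + 10.78 = 44.93.
Posterior ∝ λ^4e^(−10λ) · λ^7e^(−44.93λ) = λ^11e^(−54.93λ), i.e. Gamma(12, 54.93).
Mode = (a−1)/b = 11/54.93 ≈ 0.2003.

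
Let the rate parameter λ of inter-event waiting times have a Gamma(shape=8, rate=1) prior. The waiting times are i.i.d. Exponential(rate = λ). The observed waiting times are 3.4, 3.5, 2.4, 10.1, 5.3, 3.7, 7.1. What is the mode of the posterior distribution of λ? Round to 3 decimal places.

λ̂_MAP = 0.384

The Exponential(rate=λ) likelihood is ∝ λ^n e^(−λΣtᵢ). Here n = 7 and Σtᵢ = 3.4 + 3.5 + 2.4 + 10.1 + 5.3 + 3.7 + 7.1 = 35.5.
Posterior ∝ λ^7e^(−1λ) · λ^7e^(−35.5λ) = λ^14e^(−36.5λ), i.e. Gamma(15, 36.5).
Mode = (a−1)/b = 14/36.5 ≈ 0.384.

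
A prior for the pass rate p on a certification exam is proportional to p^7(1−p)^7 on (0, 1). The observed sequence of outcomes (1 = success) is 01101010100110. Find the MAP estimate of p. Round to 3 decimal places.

The prior density ∝ p^7(1−p)^7 is the kernel of Beta(8, 8).
Data: 7 successes in 14 trials (from the sequence). The binomial likelihood contributes p^7(1−p)^7, so the posterior is Beta(8+7, 8+7) = Beta(15, 15).
For Beta(a, b) with a, b > 1 the mode is (a−1)/(a+b−2) = 14/28 ≈ 0.500.

p̂_MAP = 0.500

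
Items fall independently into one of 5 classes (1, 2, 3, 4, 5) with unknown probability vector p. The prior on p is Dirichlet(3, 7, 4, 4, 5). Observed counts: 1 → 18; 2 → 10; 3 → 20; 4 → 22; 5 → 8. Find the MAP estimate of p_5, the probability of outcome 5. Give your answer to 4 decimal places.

The posterior is Dirichlet(αᵢ + nᵢ) = Dirichlet(21, 17, 24, 26, 13).
For a Dirichlet(a₁,…,a_K) with all aᵢ > 1, the mode has j-th component (aⱼ − 1)/(Σaᵢ − K).
Here Σaᵢ = 101 and K = 5, so p_5 = (13 − 1)/(101 − 5) = 12/96 ≈ 0.1250.

MAP estimate: 0.1250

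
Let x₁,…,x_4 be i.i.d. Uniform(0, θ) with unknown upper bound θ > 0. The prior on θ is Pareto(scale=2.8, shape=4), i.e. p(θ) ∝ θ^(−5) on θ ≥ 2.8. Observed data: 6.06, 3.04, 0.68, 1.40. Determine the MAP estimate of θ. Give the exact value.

The Uniform(0, θ) likelihood is θ^(−n) for θ ≥ max(xᵢ), zero otherwise. Here max(xᵢ) = 6.06.
Posterior ∝ θ^(−5) · θ^(−4) = θ^(−9) on θ ≥ max(2.8, 6.06) = 6.06.
This density is strictly decreasing in θ, so the posterior mode lies at the lower boundary of the support.

θ̂_MAP = 6.06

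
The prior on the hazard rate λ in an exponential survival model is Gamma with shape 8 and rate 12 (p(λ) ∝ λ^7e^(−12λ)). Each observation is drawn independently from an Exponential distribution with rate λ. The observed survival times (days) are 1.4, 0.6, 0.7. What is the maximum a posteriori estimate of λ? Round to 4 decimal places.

λ̂_MAP = 0.6803

The Exponential(rate=λ) likelihood is ∝ λ^n e^(−λΣtᵢ). Here n = 3 and Σtᵢ = 1.4 + 0.6 + 0.7 = 2.7.
Posterior ∝ λ^7e^(−12λ) · λ^3e^(−2.7λ) = λ^10e^(−14.7λ), i.e. Gamma(11, 14.7).
Mode = (a−1)/b = 10/14.7 ≈ 0.6803.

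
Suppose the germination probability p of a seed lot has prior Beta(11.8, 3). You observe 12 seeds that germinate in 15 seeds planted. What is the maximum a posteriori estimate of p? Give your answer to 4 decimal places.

Prior: Beta(11.8, 3).
Data: 12 successes in 15 trials. The binomial likelihood contributes p^12(1−p)^3, so the posterior is Beta(11.8+12, 3+3) = Beta(23.8, 6).
For Beta(a, b) with a, b > 1 the mode is (a−1)/(a+b−2) = 22.8/27.8 ≈ 0.8201.

p̂_MAP = 0.8201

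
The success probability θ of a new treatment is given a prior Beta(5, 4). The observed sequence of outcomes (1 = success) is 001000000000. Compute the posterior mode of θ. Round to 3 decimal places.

Prior: Beta(5, 4).
Data: 1 success in 12 trials (from the sequence). The binomial likelihood contributes θ(1−θ)^11, so the posterior is Beta(5+1, 4+11) = Beta(6, 15).
For Beta(a, b) with a, b > 1 the mode is (a−1)/(a+b−2) = 5/19 ≈ 0.263.

θ̂_MAP = 0.263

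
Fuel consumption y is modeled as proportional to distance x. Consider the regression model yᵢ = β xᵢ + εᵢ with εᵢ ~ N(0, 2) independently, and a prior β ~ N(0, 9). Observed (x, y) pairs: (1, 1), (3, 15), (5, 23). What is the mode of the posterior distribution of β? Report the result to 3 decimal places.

log p(β | y) = −Σ(yᵢ − βxᵢ)²/(2·2) − β²/(2·9) + const.
Setting the derivative to zero: Σxᵢ(yᵢ − βxᵢ)/2 − β/9 = 0, so β = Σxᵢyᵢ / (Σxᵢ² + σ²/τ²).
Σxᵢyᵢ = 1·1 + 3·15 + 5·23 = 161; Σxᵢ² = 35; σ²/τ² = 2/9.
β̂_MAP = 161 / (35 + 2/9) = 161/(317/9) = 1449/317 ≈ 4.571.

β̂_MAP = 4.571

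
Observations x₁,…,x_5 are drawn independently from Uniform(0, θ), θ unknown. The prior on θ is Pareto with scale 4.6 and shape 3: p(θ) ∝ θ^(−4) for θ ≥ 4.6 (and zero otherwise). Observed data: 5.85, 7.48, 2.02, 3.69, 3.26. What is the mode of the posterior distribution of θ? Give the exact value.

θ̂_MAP = 7.48

The Uniform(0, θ) likelihood is θ^(−n) for θ ≥ max(xᵢ), zero otherwise. Here max(xᵢ) = 7.48.
Posterior ∝ θ^(−4) · θ^(−5) = θ^(−9) on θ ≥ max(4.6, 7.48) = 7.48.
This density is strictly decreasing in θ, so the posterior mode lies at the lower boundary of the support.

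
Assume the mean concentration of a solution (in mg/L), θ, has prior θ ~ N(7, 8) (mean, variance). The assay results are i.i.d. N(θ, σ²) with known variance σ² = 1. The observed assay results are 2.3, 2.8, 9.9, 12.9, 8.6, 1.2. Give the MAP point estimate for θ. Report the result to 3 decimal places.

θ̂_MAP = 6.298

n = 6; x̄ = (2.3 + 2.8 + 9.9 + 12.9 + 8.6 + 1.2)/6 = 37.7/6 = 377/60 ≈ 6.2833.
For a Normal prior and Normal likelihood with known variance, the posterior is Normal; its mode equals its mean, the precision-weighted average.
Prior precision 1/σ₀² = 1/8 = 0.125; data precision n/σ² = 6/1 = 6.
θ̂ = (0.125·7 + 6·(377/60)) / (0.125 + 6) = 38.575/6.125 = 1543/245 ≈ 6.298.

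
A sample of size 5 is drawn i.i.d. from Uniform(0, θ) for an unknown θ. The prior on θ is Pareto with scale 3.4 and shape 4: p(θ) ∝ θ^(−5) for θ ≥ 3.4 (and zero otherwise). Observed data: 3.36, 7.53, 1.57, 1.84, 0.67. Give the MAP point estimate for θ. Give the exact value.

θ̂_MAP = 7.53

The Uniform(0, θ) likelihood is θ^(−n) for θ ≥ max(xᵢ), zero otherwise. Here max(xᵢ) = 7.53.
Posterior ∝ θ^(−5) · θ^(−5) = θ^(−10) on θ ≥ max(3.4, 7.53) = 7.53.
This density is strictly decreasing in θ, so the posterior mode lies at the lower boundary of the support.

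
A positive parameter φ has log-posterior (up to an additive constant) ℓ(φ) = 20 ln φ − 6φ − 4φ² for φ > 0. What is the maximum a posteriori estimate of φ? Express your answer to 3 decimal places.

φ̂_MAP = 1.250

ℓ'(φ) = 20/φ − 6 − 8φ. Setting this to zero and multiplying by φ: 8φ² + 6φ − 20 = 0.
φ = (−6 + √(6² + 4·8·20)) / (2·8) = (−6 + √676) / 16 = (−6 + 26)/16 = 5/4.
ℓ''(φ) = −20/φ² − 8 < 0, confirming a maximum.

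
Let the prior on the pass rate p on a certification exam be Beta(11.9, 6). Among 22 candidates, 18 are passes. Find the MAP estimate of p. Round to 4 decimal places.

p̂_MAP = 0.7625

Prior: Beta(11.9, 6).
Data: 18 successes in 22 trials. The binomial likelihood contributes p^18(1−p)^4, so the posterior is Beta(11.9+18, 6+4) = Beta(29.9, 10).
For Beta(a, b) with a, b > 1 the mode is (a−1)/(a+b−2) = 28.9/37.9 ≈ 0.7625.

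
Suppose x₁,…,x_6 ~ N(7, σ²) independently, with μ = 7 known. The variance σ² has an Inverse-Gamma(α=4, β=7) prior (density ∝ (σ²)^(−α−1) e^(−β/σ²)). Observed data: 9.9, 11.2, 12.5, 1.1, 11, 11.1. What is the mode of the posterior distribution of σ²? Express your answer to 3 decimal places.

σ̂²_MAP = 8.620

Sum of squared deviations about the known mean: SS = (9.9−7)² + (11.2−7)² + (12.5−7)² + (1.1−7)² + (11−7)² + (11.1−7)² = 123.92.
The Normal likelihood contributes (σ²)^(−n/2) exp(−SS/(2σ²)), so the posterior is Inverse-Gamma(α + n/2, β + SS/2) = Inverse-Gamma(7, 68.96).
The mode of Inverse-Gamma(a, b) is b/(a+1) = 68.96/8 ≈ 8.620.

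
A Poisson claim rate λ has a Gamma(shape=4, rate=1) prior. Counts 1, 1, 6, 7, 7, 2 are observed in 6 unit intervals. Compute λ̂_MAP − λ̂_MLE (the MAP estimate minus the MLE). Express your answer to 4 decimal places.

Σxᵢ = 24. Posterior is Gamma(28, 7); MAP = (28−1)/7 = 27/7 ≈ 3.85714.
MLE = x̄ = 24/6 ≈ 4.00000.
Difference = 27/7 − 24/6 = -1/7 ≈ -0.1429.

MAP − MLE = -0.1429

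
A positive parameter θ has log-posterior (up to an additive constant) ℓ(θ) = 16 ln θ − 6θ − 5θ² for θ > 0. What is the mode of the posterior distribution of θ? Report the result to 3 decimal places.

θ̂_MAP = 1.000

ℓ'(θ) = 16/θ − 6 − 10θ. Setting this to zero and multiplying by θ: 10θ² + 6θ − 16 = 0.
θ = (−6 + √(6² + 4·10·16)) / (2·10) = (−6 + √676) / 20 = (−6 + 26)/20 = 1.
ℓ''(θ) = −16/θ² − 10 < 0, confirming a maximum.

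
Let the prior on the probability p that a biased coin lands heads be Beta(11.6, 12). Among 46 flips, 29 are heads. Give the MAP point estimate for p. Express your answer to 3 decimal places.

Prior: Beta(11.6, 12).
Data: 29 successes in 46 trials. The binomial likelihood contributes p^29(1−p)^17, so the posterior is Beta(11.6+29, 12+17) = Beta(40.6, 29).
For Beta(a, b) with a, b > 1 the mode is (a−1)/(a+b−2) = 39.6/67.6 ≈ 0.586.

p̂_MAP = 0.586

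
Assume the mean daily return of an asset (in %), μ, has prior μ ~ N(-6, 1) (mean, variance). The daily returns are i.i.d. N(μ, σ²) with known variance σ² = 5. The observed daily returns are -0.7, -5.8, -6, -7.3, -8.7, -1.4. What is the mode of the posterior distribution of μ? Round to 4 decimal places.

n = 6; x̄ = ((-0.7) + (-5.8) + (-6) + (-7.3) + (-8.7) + (-1.4))/6 = -29.9/6 = -299/60 ≈ -4.9833.
For a Normal prior and Normal likelihood with known variance, the posterior is Normal; its mode equals its mean, the precision-weighted average.
Prior precision 1/σ₀² = 1/1 = 1; data precision n/σ² = 6/5 = 1.2.
μ̂ = (1·(-6) + 1.2·(-299/60)) / (1 + 1.2) = (-11.98)/2.2 = -599/110 ≈ -5.4455.

μ̂_MAP = -5.4455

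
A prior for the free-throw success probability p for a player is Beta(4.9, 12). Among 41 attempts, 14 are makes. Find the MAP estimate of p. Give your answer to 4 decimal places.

Prior: Beta(4.9, 12).
Data: 14 successes in 41 trials. The binomial likelihood contributes p^14(1−p)^27, so the posterior is Beta(4.9+14, 12+27) = Beta(18.9, 39).
For Beta(a, b) with a, b > 1 the mode is (a−1)/(a+b−2) = 17.9/55.9 ≈ 0.3202.

p̂_MAP = 0.3202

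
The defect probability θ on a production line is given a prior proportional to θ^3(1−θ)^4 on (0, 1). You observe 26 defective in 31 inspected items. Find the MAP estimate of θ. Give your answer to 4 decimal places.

The prior density ∝ θ^3(1−θ)^4 is the kernel of Beta(4, 5).
Data: 26 successes in 31 trials. The binomial likelihood contributes θ^26(1−θ)^5, so the posterior is Beta(4+26, 5+5) = Beta(30, 10).
For Beta(a, b) with a, b > 1 the mode is (a−1)/(a+b−2) = 29/38 ≈ 0.7632.

θ̂_MAP = 0.7632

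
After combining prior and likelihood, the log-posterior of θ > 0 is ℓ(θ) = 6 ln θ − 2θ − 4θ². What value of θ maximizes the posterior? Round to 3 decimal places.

θ̂_MAP = 0.750

ℓ'(θ) = 6/θ − 2 − 8θ. Setting this to zero and multiplying by θ: 8θ² + 2θ − 6 = 0.
θ = (−2 + √(2² + 4·8·6)) / (2·8) = (−2 + √196) / 16 = (−2 + 14)/16 = 3/4.
ℓ''(θ) = −6/θ² − 8 < 0, confirming a maximum.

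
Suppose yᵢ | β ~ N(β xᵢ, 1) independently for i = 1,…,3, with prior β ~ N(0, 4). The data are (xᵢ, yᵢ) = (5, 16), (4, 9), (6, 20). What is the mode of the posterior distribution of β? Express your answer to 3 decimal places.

log p(β | y) = −Σ(yᵢ − βxᵢ)²/(2·1) − β²/(2·4) + const.
Setting the derivative to zero: Σxᵢ(yᵢ − βxᵢ)/1 − β/4 = 0, so β = Σxᵢyᵢ / (Σxᵢ² + σ²/τ²).
Σxᵢyᵢ = 5·16 + 4·9 + 6·20 = 236; Σxᵢ² = 77; σ²/τ² = 0.25.
β̂_MAP = 236 / (77 + 0.25) = 236/77.25 ≈ 3.055.

β̂_MAP = 3.055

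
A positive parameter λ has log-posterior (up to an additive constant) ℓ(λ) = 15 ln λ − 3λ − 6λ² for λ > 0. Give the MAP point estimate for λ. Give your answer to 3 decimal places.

ℓ'(λ) = 15/λ − 3 − 12λ. Setting this to zero and multiplying by λ: 12λ² + 3λ − 15 = 0.
λ = (−3 + √(3² + 4·12·15)) / (2·12) = (−3 + √729) / 24 = (−3 + 27)/24 = 1.
ℓ''(λ) = −15/λ² − 12 < 0, confirming a maximum.

λ̂_MAP = 1.000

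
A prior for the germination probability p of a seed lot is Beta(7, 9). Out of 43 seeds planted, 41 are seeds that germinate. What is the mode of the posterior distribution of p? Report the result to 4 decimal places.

Prior: Beta(7, 9).
Data: 41 successes in 43 trials. The binomial likelihood contributes p^41(1−p)^2, so the posterior is Beta(7+41, 9+2) = Beta(48, 11).
For Beta(a, b) with a, b > 1 the mode is (a−1)/(a+b−2) = 47/57 ≈ 0.8246.

p̂_MAP = 0.8246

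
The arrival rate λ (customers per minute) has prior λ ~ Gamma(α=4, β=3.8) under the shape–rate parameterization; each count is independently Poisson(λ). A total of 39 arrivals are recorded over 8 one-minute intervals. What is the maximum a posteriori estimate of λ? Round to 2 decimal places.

λ̂_MAP = 3.56

Σxᵢ = 39, n = 8.
Posterior ∝ λ^3e^(−3.8λ) · λ^39e^(−8λ) = λ^42e^(−11.8λ), i.e. Gamma(shape=43, rate=11.8).
The mode of a Gamma(a, b) with a ≥ 1 (shape–rate) is (a−1)/b = 42/11.8 ≈ 3.56.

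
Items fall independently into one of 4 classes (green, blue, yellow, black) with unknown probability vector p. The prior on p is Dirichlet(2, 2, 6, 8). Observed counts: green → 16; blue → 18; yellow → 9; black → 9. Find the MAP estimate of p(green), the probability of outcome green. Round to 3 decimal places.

MAP estimate of p(green) = 0.258

The posterior is Dirichlet(αᵢ + nᵢ) = Dirichlet(18, 20, 15, 17).
For a Dirichlet(a₁,…,a_K) with all aᵢ > 1, the mode has j-th component (aⱼ − 1)/(Σaᵢ − K).
Here Σaᵢ = 70 and K = 4, so p(green) = (18 − 1)/(70 − 4) = 17/66 ≈ 0.258.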